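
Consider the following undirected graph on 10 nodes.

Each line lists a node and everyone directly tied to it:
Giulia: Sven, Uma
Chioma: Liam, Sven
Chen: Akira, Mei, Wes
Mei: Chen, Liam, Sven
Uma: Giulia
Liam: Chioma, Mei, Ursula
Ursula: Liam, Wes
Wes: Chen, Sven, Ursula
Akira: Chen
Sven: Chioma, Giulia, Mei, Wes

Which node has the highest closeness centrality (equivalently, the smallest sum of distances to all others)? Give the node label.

Farness (sum of distances to all others) for each node — Akira:27, Chen:19, Chioma:20, Giulia:21, Liam:19, Mei:16, Sven:15, Uma:29, Ursula:20, Wes:16.
The smallest farness is 15, for Sven, so Sven has the highest closeness.

Sven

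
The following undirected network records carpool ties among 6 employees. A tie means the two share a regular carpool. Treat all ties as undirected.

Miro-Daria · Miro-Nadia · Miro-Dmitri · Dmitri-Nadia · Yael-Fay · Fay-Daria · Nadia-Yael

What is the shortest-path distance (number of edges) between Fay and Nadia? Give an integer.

One shortest route is Fay – Yael – Nadia, which uses 2 edges, and Fay and Nadia are not directly tied, so nothing shorter exists. So d(Fay,Nadia) = 2.

2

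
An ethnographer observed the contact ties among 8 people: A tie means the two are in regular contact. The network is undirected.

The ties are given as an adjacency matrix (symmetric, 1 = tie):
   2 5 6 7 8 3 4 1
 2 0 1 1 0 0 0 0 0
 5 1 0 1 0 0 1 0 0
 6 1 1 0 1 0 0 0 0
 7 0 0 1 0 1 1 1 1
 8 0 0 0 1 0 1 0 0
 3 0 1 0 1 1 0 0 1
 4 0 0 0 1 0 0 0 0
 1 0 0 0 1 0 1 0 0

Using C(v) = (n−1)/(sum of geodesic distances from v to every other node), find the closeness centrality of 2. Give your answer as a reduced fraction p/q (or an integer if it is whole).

7/15

Distances from 2: 1:3, 3:2, 4:3, 5:1, 6:1, 7:2, 8:3. Sum = 15.
n = 8, so closeness = 7/15.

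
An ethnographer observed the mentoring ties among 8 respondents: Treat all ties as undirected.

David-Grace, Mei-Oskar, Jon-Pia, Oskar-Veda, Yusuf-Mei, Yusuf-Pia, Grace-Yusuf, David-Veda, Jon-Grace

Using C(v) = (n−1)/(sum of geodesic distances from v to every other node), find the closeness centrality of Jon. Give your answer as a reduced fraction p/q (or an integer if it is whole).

7/16

Distances from Jon: David:2, Grace:1, Mei:3, Oskar:4, Pia:1, Veda:3, Yusuf:2. Sum = 16.
n = 8, so closeness = 7/16.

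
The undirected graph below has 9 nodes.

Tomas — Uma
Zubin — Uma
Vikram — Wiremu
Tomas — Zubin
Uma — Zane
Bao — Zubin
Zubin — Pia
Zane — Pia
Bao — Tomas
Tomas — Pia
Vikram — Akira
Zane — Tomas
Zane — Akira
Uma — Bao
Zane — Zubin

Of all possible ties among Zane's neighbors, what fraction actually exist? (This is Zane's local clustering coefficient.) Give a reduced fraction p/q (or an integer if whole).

1/2

Zane's neighbors: Akira, Pia, Tomas, Uma, and Zubin (k = 5).
Possible neighbor pairs: C(5,2) = 10. Edges among them: Pia–Tomas, Pia–Zubin, Tomas–Uma, Tomas–Zubin, Uma–Zubin → e = 5.
Clustering(Zane) = 5/10 = 1/2.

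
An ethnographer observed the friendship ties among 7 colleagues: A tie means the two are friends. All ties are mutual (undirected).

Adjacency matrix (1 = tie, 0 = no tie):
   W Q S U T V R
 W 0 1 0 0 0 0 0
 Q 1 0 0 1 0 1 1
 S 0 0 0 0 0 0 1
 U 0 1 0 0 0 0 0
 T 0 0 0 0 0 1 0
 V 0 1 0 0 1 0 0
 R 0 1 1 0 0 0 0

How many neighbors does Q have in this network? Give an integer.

Q is directly tied to R, U, V, and W. That is 4 neighbors, so the degree of Q is 4.

4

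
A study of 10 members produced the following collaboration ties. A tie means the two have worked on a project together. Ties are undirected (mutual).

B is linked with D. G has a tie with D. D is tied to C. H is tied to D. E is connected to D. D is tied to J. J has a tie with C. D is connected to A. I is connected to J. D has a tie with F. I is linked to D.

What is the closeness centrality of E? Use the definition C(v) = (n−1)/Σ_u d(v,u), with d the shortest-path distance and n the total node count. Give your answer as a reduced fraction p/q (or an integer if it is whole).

9/17

Distances from E: A:2, B:2, C:2, D:1, F:2, G:2, H:2, I:2, J:2. Sum = 17.
n = 10, so closeness = 9/17.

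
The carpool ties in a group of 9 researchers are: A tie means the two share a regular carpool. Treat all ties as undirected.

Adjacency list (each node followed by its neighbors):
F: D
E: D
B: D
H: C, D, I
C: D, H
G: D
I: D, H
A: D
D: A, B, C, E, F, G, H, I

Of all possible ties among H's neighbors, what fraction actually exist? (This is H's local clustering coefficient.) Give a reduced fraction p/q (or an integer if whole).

H's neighbors: C, D, and I (k = 3).
Possible neighbor pairs: C(3,2) = 3. Edges among them: C–D, D–I → e = 2.
Clustering(H) = 2/3.

2/3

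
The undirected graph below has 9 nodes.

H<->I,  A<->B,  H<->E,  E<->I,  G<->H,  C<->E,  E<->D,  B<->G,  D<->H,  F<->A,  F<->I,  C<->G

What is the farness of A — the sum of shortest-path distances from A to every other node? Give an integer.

19

Distances from A: B:1, C:3, D:4, E:3, F:1, G:2, H:3, I:2.
Sum = 1 + 3 + 4 + 3 + 1 + 2 + 3 + 2 = 19.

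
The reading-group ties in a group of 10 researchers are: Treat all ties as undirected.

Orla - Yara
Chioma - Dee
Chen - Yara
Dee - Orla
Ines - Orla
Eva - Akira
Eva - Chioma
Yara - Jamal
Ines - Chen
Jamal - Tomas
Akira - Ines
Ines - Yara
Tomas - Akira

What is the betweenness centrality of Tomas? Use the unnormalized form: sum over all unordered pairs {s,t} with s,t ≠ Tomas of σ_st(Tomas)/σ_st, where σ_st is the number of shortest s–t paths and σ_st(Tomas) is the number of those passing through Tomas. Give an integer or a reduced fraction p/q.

Pairs whose geodesics pass through Tomas — Chioma–Jamal: 1/2; Eva–Jamal: 1; Akira–Jamal: 1.
All other pairs contribute 0.
Summing the contributions gives betweenness(Tomas) = 5/2.

5/2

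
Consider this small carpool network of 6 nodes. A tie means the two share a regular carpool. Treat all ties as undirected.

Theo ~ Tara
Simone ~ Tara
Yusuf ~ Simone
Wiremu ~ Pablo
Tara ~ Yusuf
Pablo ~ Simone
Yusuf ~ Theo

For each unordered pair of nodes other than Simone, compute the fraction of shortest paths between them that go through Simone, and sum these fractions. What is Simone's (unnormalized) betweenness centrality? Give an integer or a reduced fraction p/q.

Pairs whose geodesics pass through Simone — Wiremu–Tara: 1; Wiremu–Yusuf: 1; Wiremu–Theo: 2/2; Pablo–Tara: 1; Pablo–Yusuf: 1; Pablo–Theo: 2/2.
All other pairs contribute 0.
Summing the contributions gives betweenness(Simone) = 6.

6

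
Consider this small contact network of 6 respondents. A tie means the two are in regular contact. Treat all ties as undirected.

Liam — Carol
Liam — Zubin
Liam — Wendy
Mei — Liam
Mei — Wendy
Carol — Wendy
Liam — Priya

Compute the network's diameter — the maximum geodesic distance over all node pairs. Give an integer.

2

Eccentricity of each node (its greatest distance to any other): Carol:2, Liam:1, Mei:2, Priya:2, Wendy:2, Zubin:2.
The maximum eccentricity is 2, realized for instance by the pair Wendy–Priya via Wendy – Liam – Priya. So the diameter is 2.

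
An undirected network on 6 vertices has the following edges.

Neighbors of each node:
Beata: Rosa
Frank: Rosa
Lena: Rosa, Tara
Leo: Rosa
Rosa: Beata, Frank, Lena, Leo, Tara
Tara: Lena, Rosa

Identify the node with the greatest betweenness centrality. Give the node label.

Unnormalized betweenness of each node: Beata:0, Frank:0, Lena:0, Leo:0, Rosa:9, Tara:0.
Rosa has the largest value, 9, making it the main broker — the node through which the most shortest paths run.

Rosa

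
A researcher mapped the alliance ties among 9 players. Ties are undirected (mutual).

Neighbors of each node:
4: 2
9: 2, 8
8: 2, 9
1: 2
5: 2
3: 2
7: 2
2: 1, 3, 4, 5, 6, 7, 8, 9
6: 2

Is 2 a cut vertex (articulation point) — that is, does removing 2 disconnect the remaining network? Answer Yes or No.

Yes

Removing 2 leaves {5} with no path to {8 and 9}, so the network splits into 7 components. 2 is a cut vertex.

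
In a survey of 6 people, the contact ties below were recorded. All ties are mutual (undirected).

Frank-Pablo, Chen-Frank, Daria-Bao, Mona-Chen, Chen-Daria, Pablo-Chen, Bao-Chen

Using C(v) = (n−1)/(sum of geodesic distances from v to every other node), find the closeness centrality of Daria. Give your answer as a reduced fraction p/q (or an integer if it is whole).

5/8

Distances from Daria: Bao:1, Chen:1, Frank:2, Mona:2, Pablo:2. Sum = 8.
n = 6, so closeness = 5/8.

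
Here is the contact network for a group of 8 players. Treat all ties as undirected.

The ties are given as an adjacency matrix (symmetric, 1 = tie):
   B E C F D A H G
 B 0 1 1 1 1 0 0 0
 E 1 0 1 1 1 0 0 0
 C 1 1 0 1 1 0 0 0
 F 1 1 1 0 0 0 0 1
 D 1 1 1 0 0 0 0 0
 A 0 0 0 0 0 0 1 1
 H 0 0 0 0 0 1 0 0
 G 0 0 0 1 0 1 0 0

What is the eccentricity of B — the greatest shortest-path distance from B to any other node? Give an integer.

4

Distances from B: A:3, C:1, D:1, E:1, F:1, G:2, H:4.
The largest is 4 (to H), so the eccentricity of B is 4.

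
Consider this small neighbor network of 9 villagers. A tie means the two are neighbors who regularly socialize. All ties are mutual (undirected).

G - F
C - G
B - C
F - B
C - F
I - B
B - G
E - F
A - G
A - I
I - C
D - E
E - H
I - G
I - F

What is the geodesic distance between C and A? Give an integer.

One shortest route is C – I – A, which uses 2 edges, and C and A are not directly tied, so nothing shorter exists. So d(C,A) = 2.

2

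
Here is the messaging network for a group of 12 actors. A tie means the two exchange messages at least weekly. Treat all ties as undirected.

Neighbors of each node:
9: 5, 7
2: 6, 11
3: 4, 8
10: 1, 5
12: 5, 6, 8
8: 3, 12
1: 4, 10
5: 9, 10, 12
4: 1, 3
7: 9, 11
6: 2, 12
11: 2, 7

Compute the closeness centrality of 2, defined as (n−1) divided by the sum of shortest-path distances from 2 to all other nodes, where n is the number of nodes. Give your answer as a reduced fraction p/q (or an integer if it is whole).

1/3

Distances from 2: 1:5, 3:4, 4:5, 5:3, 6:1, 7:2, 8:3, 9:3, 10:4, 11:1, 12:2. Sum = 33.
n = 12, so closeness = 11/33 = 1/3.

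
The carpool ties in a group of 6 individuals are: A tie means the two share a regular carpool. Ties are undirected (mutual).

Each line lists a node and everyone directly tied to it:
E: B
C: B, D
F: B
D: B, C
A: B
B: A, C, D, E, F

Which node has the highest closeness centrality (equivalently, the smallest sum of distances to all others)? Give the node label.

B

Farness (sum of distances to all others) for each node — A:9, B:5, C:8, D:8, E:9, F:9.
The smallest farness is 5, for B, so B has the highest closeness.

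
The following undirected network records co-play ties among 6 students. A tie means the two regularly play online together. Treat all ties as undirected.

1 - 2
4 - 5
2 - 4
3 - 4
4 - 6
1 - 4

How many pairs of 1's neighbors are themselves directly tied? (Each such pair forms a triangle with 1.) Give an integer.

1

1's neighbors: 2 and 4.
Neighbor pairs that are themselves tied: 1–2–4. Each forms one triangle with 1, for 1 in total.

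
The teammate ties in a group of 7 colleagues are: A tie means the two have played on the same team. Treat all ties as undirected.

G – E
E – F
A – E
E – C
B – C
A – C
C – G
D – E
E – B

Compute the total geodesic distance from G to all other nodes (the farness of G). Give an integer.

10

Distances from G: A:2, B:2, C:1, D:2, E:1, F:2.
Sum = 2 + 2 + 1 + 2 + 1 + 2 = 10.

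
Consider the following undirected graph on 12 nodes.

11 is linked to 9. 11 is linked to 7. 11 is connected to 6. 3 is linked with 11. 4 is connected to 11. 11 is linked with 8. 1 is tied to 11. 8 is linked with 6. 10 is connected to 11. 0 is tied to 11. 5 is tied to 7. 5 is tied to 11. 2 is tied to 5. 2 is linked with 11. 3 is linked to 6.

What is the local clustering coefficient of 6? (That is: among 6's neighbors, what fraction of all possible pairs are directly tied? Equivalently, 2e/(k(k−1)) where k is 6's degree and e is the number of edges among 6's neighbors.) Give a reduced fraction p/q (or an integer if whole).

6's neighbors: 3, 8, and 11 (k = 3).
Possible neighbor pairs: C(3,2) = 3. Edges among them: 3–11, 8–11 → e = 2.
Clustering(6) = 2/3.

2/3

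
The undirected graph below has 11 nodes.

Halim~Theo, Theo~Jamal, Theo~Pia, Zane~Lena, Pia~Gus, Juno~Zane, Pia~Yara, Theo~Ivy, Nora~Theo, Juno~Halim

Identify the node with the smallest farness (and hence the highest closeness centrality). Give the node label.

Theo

Farness (sum of distances to all others) for each node — Gus:32, Halim:21, Ivy:27, Jamal:27, Juno:26, Lena:42, Nora:27, Pia:23, Theo:18, Yara:32, Zane:33.
The smallest farness is 18, for Theo, so Theo has the highest closeness.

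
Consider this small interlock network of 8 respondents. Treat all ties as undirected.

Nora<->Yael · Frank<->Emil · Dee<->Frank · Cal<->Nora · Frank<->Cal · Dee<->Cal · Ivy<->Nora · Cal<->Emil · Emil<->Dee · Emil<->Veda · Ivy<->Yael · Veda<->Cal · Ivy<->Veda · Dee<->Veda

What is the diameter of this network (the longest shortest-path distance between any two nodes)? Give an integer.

Eccentricity of each node (its greatest distance to any other): Cal:2, Dee:3, Emil:3, Frank:3, Ivy:3, Nora:2, Veda:2, Yael:3.
The maximum eccentricity is 3, realized for instance by the pair Ivy–Frank via Ivy – Veda – Emil – Frank. So the diameter is 3.

3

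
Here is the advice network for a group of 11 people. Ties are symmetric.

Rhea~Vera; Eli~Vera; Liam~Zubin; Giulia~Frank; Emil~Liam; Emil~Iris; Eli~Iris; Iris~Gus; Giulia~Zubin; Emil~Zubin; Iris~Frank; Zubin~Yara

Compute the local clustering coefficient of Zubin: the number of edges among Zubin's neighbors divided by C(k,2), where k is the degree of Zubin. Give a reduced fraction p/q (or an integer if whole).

Zubin's neighbors: Emil, Giulia, Liam, and Yara (k = 4).
Possible neighbor pairs: C(4,2) = 6. Edges among them: Emil–Liam → e = 1.
Clustering(Zubin) = 1/6.

1/6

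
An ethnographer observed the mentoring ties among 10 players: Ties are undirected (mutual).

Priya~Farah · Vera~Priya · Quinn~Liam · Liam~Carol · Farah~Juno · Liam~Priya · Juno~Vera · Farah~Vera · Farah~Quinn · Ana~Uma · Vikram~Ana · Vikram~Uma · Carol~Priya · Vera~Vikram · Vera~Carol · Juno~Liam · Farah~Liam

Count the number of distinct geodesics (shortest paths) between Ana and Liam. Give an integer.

The shortest distance is 4. The length-4 paths are: Ana–Vikram–Vera–Priya–Liam; Ana–Vikram–Vera–Farah–Liam; Ana–Vikram–Vera–Juno–Liam; Ana–Vikram–Vera–Carol–Liam.
That gives 4 distinct shortest paths.

4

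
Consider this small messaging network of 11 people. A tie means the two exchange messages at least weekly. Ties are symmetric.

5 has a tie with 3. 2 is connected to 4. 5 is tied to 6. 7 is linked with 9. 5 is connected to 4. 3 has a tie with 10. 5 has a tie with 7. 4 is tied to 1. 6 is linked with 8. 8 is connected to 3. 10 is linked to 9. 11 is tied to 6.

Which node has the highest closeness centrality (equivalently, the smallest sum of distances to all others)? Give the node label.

Farness (sum of distances to all others) for each node — 1:30, 2:30, 3:20, 4:21, 5:16, 6:21, 7:22, 8:25, 9:27, 10:26, 11:30.
The smallest farness is 16, for 5, so 5 has the highest closeness.

5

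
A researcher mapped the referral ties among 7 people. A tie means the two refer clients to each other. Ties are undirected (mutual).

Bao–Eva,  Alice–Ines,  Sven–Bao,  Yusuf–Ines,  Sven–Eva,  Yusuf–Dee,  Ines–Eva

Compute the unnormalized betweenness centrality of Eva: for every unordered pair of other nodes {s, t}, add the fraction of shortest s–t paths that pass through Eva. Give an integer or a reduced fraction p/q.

8

Pairs whose geodesics pass through Eva — Sven–Alice: 1; Sven–Dee: 1; Sven–Ines: 1; Sven–Yusuf: 1; Bao–Alice: 1; Bao–Dee: 1; Bao–Ines: 1; Bao–Yusuf: 1.
All other pairs contribute 0.
Summing the contributions gives betweenness(Eva) = 8.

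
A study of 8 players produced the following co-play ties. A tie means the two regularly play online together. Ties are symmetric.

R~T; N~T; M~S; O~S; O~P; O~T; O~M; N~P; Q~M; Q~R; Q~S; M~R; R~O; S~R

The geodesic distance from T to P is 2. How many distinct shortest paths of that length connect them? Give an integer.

2

The shortest distance is 2. The length-2 paths are: T–N–P; T–O–P.
That gives 2 distinct shortest paths.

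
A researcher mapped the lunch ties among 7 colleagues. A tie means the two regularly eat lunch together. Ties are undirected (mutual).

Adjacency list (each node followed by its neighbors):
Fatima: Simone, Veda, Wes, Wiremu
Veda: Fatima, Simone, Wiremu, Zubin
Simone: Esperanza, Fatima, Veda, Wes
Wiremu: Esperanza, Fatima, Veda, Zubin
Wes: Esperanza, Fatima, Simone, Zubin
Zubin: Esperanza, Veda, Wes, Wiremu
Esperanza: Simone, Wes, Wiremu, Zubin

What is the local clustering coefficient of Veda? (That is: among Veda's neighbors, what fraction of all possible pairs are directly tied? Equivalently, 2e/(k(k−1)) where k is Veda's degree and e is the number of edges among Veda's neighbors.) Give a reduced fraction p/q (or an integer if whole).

Veda's neighbors: Fatima, Simone, Wiremu, and Zubin (k = 4).
Possible neighbor pairs: C(4,2) = 6. Edges among them: Fatima–Simone, Fatima–Wiremu, Wiremu–Zubin → e = 3.
Clustering(Veda) = 3/6 = 1/2.

1/2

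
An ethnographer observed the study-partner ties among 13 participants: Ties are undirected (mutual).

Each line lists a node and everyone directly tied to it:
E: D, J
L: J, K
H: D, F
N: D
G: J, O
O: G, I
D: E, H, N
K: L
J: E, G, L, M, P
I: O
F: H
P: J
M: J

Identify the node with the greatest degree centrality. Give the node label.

J

Degrees — D:3, E:2, F:1, G:2, H:2, I:1, J:5, K:1, L:2, M:1, N:1, O:2, P:1.
The maximum is 5, attained only by J.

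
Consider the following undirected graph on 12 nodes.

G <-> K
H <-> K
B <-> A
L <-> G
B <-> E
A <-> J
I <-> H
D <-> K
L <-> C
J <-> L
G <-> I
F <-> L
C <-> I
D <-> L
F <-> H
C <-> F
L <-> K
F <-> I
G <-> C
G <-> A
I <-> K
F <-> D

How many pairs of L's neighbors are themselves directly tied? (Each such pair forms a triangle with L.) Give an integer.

5

L's neighbors: C, D, F, G, J, and K.
Neighbor pairs that are themselves tied: L–C–F; L–C–G; L–D–F; L–D–K; L–G–K. Each forms one triangle with L, for 5 in total.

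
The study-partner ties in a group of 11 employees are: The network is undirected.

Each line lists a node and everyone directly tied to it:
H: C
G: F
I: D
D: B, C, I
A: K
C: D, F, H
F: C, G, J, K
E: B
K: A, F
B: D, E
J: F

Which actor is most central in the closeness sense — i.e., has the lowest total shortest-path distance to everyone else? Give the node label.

C

Farness (sum of distances to all others) for each node — A:36, B:29, C:19, D:22, E:38, F:20, G:29, H:28, I:31, J:29, K:27.
The smallest farness is 19, for C, so C has the highest closeness.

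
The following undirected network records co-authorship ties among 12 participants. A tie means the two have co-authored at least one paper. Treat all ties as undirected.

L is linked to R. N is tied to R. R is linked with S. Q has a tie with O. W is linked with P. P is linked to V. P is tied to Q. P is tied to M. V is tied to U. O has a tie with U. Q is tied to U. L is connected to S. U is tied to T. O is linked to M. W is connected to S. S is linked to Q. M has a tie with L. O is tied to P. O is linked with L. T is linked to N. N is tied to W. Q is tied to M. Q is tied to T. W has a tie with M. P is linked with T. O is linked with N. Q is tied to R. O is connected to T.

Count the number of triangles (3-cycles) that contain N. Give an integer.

N's neighbors: O, R, T, and W.
Neighbor pairs that are themselves tied: N–O–T. Each forms one triangle with N, for 1 in total.

1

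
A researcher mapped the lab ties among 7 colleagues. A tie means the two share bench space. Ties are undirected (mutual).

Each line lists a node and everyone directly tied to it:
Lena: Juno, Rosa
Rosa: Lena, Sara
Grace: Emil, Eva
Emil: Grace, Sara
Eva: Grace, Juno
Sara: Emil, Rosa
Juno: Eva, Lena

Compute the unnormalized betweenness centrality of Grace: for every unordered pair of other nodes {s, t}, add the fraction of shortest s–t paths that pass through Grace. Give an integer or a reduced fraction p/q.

3

Pairs whose geodesics pass through Grace — Sara–Eva: 1; Emil–Eva: 1; Emil–Juno: 1.
All other pairs contribute 0.
Summing the contributions gives betweenness(Grace) = 3.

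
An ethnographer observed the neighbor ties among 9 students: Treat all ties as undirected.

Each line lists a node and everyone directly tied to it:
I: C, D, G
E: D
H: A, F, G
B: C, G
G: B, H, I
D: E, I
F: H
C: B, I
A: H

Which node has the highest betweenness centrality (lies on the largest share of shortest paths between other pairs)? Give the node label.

Unnormalized betweenness of each node: A:0, B:2, C:3/2, D:7, E:0, F:0, G:33/2, H:13, I:14.
G has the largest value, 33/2, making it the main broker — the node through which the most shortest paths run.

G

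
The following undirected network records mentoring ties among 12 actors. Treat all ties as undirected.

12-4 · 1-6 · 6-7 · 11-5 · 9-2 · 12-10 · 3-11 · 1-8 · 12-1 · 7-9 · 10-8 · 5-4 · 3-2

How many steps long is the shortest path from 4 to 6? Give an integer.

One shortest route is 4 – 12 – 1 – 6, which uses 3 edges, and at distance 2 from 4 we only reach {1, 10, 11}, which does not include 6. So d(4,6) = 3.

3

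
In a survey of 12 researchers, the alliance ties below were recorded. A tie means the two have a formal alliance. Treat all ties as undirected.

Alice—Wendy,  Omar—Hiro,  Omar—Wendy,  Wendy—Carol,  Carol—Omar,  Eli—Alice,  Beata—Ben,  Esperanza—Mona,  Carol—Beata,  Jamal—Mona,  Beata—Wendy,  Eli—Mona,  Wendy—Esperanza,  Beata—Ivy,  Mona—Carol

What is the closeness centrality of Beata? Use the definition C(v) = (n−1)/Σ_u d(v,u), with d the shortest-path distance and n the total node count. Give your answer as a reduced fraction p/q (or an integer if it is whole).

Distances from Beata: Alice:2, Ben:1, Carol:1, Eli:3, Esperanza:2, Hiro:3, Ivy:1, Jamal:3, Mona:2, Omar:2, Wendy:1. Sum = 21.
n = 12, so closeness = 11/21.

11/21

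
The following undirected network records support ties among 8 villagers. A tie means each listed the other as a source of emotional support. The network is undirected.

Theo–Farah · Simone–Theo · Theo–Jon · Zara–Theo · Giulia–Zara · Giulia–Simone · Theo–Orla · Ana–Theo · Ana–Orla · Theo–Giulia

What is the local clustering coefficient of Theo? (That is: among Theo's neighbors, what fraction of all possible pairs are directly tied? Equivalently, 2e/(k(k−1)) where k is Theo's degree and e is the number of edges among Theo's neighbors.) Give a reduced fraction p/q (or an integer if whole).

1/7

Theo's neighbors: Ana, Farah, Giulia, Jon, Orla, Simone, and Zara (k = 7).
Possible neighbor pairs: C(7,2) = 21. Edges among them: Ana–Orla, Giulia–Simone, Giulia–Zara → e = 3.
Clustering(Theo) = 3/21 = 1/7.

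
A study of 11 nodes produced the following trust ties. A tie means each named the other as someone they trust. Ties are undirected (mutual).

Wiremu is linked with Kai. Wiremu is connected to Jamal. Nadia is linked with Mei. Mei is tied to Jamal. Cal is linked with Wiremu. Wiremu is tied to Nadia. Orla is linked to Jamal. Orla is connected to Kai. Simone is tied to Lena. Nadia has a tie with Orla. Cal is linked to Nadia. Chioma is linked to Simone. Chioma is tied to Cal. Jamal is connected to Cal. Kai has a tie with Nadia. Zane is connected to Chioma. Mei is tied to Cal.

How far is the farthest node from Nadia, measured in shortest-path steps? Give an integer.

Distances from Nadia: Cal:1, Chioma:2, Jamal:2, Kai:1, Lena:4, Mei:1, Orla:1, Simone:3, Wiremu:1, Zane:3.
The largest is 4 (to Lena), so the eccentricity of Nadia is 4.

4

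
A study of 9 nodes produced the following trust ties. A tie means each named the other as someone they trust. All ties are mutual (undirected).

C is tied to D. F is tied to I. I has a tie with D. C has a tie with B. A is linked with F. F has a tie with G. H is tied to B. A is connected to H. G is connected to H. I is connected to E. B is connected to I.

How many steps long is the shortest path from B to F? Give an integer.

One shortest route is B – I – F, which uses 2 edges, and B and F are not directly tied, so nothing shorter exists. So d(B,F) = 2.

2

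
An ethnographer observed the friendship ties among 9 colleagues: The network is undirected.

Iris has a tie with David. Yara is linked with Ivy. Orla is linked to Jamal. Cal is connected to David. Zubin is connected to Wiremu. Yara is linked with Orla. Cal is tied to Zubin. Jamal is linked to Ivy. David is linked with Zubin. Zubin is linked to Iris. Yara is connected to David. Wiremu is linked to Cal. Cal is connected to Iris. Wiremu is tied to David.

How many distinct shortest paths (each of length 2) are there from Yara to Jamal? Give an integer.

2

The shortest distance is 2. The length-2 paths are: Yara–Ivy–Jamal; Yara–Orla–Jamal.
That gives 2 distinct shortest paths.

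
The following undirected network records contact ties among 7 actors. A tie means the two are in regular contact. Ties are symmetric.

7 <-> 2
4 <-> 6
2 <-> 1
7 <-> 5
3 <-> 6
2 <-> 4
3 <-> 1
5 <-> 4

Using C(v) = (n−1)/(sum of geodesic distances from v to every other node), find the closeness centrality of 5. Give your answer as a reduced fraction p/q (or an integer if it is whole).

1/2

Distances from 5: 1:3, 2:2, 3:3, 4:1, 6:2, 7:1. Sum = 12.
n = 7, so closeness = 6/12 = 1/2.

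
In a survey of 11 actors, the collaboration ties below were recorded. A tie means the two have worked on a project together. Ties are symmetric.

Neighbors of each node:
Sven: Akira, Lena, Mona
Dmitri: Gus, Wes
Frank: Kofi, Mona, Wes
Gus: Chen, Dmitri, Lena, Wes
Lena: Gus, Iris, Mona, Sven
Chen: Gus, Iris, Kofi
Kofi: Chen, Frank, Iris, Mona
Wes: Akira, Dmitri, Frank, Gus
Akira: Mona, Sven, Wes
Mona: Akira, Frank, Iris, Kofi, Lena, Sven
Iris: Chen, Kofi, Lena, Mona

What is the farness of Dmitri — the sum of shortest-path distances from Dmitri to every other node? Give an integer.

Distances from Dmitri: Akira:2, Chen:2, Frank:2, Gus:1, Iris:3, Kofi:3, Lena:2, Mona:3, Sven:3, Wes:1.
Sum = 2 + 2 + 2 + 1 + 3 + 3 + 2 + 3 + 3 + 1 = 22.

22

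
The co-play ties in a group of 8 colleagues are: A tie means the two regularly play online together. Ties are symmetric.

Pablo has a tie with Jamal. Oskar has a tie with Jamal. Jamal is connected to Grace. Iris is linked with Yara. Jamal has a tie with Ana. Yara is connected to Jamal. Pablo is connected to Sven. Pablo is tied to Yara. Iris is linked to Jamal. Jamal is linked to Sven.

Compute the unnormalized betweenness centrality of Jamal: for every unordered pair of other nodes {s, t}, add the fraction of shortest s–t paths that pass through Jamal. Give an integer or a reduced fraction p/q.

Pairs whose geodesics pass through Jamal — Iris–Ana: 1; Iris–Pablo: 1/2; Iris–Grace: 1; Iris–Oskar: 1; Iris–Sven: 1; Ana–Pablo: 1; Ana–Grace: 1; Ana–Yara: 1; Ana–Oskar: 1; Ana–Sven: 1; Pablo–Grace: 1; Pablo–Oskar: 1; Grace–Yara: 1; Grace–Oskar: 1 … (+4 more pairs).
All other pairs contribute 0.
Summing the contributions gives betweenness(Jamal) = 17.

17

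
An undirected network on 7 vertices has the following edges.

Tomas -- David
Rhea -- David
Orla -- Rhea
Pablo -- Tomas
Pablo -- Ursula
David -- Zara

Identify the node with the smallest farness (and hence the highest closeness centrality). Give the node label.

Farness (sum of distances to all others) for each node — David:10, Orla:18, Pablo:14, Rhea:13, Tomas:11, Ursula:19, Zara:15.
The smallest farness is 10, for David, so David has the highest closeness.

David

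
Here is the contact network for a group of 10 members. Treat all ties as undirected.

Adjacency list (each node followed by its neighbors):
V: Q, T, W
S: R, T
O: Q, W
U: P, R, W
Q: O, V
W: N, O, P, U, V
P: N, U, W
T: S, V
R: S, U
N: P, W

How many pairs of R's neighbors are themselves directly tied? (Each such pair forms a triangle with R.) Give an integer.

0

R's neighbors are S and U, but none of them are tied to each other, so no triangle contains R.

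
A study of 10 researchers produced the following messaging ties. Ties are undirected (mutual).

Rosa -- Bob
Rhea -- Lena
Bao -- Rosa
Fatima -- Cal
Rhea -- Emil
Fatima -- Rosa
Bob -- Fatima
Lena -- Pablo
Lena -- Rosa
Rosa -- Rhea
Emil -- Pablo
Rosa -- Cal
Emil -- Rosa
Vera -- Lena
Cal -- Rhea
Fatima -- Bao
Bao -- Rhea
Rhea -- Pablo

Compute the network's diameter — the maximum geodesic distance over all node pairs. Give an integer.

Eccentricity of each node (its greatest distance to any other): Bao:3, Bob:3, Cal:3, Emil:3, Fatima:3, Lena:2, Pablo:3, Rhea:2, Rosa:2, Vera:3.
The maximum eccentricity is 3, realized for instance by the pair Cal–Vera via Cal – Rhea – Lena – Vera. So the diameter is 3.

3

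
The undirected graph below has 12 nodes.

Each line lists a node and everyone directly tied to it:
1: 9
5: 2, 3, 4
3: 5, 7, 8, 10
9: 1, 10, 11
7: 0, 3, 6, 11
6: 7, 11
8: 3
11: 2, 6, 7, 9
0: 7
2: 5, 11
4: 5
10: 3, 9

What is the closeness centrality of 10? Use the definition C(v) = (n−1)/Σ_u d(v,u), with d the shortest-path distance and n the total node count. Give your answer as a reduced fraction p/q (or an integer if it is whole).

11/24

Distances from 10: 0:3, 1:2, 2:3, 3:1, 4:3, 5:2, 6:3, 7:2, 8:2, 9:1, 11:2. Sum = 24.
n = 12, so closeness = 11/24.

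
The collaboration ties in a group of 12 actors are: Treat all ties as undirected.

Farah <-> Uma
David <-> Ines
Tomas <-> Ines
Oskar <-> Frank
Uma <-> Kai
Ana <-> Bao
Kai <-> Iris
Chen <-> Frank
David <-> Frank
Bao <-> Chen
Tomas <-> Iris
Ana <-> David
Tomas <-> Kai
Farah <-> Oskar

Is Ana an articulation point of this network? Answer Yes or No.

Even without Ana, every remaining node can still reach every other (the residual graph is connected), so Ana is not a cut vertex.

No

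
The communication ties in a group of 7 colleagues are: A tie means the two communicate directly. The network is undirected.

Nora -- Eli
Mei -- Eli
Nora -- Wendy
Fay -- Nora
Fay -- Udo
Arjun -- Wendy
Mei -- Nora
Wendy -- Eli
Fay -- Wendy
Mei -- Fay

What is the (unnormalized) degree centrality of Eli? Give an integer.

Eli is directly tied to Mei, Nora, and Wendy. That is 3 neighbors, so the degree of Eli is 3.

3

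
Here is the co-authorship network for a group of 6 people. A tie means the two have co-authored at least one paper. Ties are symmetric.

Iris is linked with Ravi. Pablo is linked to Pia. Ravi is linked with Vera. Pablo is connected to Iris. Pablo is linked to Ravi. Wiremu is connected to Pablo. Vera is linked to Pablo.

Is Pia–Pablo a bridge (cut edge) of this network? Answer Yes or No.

Without the Pia–Pablo edge there is no alternate route between Pia and Pablo, so the network disconnects. It is a bridge.

Yes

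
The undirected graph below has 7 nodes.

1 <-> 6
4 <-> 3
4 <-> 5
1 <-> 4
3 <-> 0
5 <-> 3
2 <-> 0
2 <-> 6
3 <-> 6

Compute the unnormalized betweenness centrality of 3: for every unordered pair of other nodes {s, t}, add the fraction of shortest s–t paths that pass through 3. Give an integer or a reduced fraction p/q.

19/3

Pairs whose geodesics pass through 3 — 1–0: 2/3; 6–0: 1/2; 6–5: 1; 6–4: 1/2; 2–5: 2/2; 2–4: 2/3; 0–5: 1; 0–4: 1.
All other pairs contribute 0.
Summing the contributions gives betweenness(3) = 19/3.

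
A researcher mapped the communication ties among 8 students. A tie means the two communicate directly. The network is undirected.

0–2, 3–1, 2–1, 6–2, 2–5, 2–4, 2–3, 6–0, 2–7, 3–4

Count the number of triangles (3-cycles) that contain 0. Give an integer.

0's neighbors: 2 and 6.
Neighbor pairs that are themselves tied: 0–2–6. Each forms one triangle with 0, for 1 in total.

1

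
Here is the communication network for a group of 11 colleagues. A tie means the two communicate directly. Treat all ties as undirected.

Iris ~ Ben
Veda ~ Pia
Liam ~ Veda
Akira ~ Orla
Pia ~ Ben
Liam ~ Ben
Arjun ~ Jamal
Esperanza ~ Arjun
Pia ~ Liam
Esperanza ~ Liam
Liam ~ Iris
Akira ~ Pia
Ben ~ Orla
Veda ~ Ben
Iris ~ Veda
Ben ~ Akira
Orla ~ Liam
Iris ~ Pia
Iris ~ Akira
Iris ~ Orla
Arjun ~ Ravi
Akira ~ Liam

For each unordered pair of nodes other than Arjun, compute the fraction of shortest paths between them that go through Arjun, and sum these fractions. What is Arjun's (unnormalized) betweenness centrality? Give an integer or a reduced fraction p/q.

17

Pairs whose geodesics pass through Arjun — Veda–Ravi: 1; Veda–Jamal: 1; Liam–Ravi: 1; Liam–Jamal: 1; Pia–Ravi: 1; Pia–Jamal: 1; Ben–Ravi: 1; Ben–Jamal: 1; Akira–Ravi: 1; Akira–Jamal: 1; Iris–Ravi: 1; Iris–Jamal: 1; Orla–Ravi: 1; Orla–Jamal: 1 … (+3 more pairs).
All other pairs contribute 0.
Summing the contributions gives betweenness(Arjun) = 17.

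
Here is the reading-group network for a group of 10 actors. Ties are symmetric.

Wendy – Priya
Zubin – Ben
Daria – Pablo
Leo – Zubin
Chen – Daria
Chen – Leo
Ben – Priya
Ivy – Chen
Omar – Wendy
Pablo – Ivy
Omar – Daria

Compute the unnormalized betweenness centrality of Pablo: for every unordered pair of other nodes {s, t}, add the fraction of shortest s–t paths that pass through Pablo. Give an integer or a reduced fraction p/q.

11/6

Pairs whose geodesics pass through Pablo — Ivy–Priya: 1/3; Ivy–Wendy: 1/2; Ivy–Omar: 1/2; Ivy–Daria: 1/2.
All other pairs contribute 0.
Summing the contributions gives betweenness(Pablo) = 11/6.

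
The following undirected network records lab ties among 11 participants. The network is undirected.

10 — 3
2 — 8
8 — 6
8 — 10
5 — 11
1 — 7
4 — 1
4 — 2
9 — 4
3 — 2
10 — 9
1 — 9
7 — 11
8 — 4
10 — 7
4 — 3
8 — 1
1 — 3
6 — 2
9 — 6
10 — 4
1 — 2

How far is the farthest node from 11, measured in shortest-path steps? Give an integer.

4

Distances from 11: 1:2, 2:3, 3:3, 4:3, 5:1, 6:4, 7:1, 8:3, 9:3, 10:2.
The largest is 4 (to 6), so the eccentricity of 11 is 4.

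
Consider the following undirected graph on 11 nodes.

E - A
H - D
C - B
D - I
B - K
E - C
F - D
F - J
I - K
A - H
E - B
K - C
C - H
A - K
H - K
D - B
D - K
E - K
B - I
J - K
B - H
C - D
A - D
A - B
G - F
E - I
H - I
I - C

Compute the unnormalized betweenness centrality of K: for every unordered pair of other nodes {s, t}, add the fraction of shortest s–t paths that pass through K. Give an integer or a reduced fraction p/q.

239/30

Pairs whose geodesics pass through K — J–A: 1; J–D: 1/2; J–C: 1; J–I: 1; J–H: 1; J–E: 1; J–B: 1; G–E: 2/6; F–E: 2/6; A–C: 1/5; A–I: 1/5; D–E: 1/5; H–E: 1/5.
All other pairs contribute 0.
Summing the contributions gives betweenness(K) = 239/30.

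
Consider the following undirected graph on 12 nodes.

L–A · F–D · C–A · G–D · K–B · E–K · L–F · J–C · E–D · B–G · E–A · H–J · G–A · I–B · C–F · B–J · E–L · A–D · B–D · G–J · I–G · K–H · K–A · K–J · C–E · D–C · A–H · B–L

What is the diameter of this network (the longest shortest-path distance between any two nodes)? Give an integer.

3

Eccentricity of each node (its greatest distance to any other): A:2, B:2, C:3, D:2, E:3, F:3, G:2, H:3, I:3, J:2, K:3, L:2.
The maximum eccentricity is 3, realized for instance by the pair I–C via I – G – J – C. So the diameter is 3.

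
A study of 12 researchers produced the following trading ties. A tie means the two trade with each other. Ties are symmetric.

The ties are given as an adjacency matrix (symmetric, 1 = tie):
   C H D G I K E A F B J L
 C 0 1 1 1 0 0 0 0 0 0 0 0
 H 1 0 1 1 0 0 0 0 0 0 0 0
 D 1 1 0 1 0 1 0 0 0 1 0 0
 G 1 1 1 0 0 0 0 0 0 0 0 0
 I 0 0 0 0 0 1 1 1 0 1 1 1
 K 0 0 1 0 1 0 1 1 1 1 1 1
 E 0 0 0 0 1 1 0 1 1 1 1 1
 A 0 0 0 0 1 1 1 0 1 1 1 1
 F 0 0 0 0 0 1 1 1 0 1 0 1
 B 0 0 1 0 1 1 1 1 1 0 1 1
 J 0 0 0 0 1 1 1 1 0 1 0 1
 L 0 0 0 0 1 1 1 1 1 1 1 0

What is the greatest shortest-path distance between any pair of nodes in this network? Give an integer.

3

Eccentricity of each node (its greatest distance to any other): A:3, B:2, C:3, D:2, E:3, F:3, G:3, H:3, I:3, J:3, K:2, L:3.
The maximum eccentricity is 3, realized for instance by the pair C–I via C – D – K – I. So the diameter is 3.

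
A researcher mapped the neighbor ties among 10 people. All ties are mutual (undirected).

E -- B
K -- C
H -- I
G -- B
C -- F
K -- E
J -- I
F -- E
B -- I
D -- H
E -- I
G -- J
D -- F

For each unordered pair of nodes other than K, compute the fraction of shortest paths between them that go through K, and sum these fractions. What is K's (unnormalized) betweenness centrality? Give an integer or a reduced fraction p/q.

5/2

Pairs whose geodesics pass through K — G–C: 1/2; B–C: 1/2; E–C: 1/2; C–I: 1/2; C–J: 1/2.
All other pairs contribute 0.
Summing the contributions gives betweenness(K) = 5/2.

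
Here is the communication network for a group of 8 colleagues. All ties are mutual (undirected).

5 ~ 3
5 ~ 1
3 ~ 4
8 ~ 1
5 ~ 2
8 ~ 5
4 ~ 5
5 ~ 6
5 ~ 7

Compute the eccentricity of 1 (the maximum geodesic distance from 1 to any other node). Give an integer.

2

Distances from 1: 2:2, 3:2, 4:2, 5:1, 6:2, 7:2, 8:1.
The largest is 2 (to 6, 2, 4, 3, and 7), so the eccentricity of 1 is 2.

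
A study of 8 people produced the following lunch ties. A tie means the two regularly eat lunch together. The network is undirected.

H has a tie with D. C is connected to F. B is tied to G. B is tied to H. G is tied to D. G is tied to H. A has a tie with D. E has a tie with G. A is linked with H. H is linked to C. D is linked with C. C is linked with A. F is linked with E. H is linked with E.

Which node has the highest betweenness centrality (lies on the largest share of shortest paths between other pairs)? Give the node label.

Unnormalized betweenness of each node: A:0, B:0, C:17/6, D:1, E:13/6, F:1/2, G:11/6, H:20/3.
H has the largest value, 20/3, making it the main broker — the node through which the most shortest paths run.

H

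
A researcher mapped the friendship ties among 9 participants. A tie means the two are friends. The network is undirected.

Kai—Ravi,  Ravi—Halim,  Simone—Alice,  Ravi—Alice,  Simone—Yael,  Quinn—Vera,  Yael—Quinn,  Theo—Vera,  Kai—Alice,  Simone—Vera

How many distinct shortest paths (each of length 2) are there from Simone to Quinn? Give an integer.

2

The shortest distance is 2. The length-2 paths are: Simone–Yael–Quinn; Simone–Vera–Quinn.
That gives 2 distinct shortest paths.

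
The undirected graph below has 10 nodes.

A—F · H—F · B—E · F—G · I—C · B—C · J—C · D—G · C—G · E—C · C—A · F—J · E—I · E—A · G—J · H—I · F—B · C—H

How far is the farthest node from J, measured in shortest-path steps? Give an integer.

Distances from J: A:2, B:2, C:1, D:2, E:2, F:1, G:1, H:2, I:2.
The largest is 2 (to D, H, B, A, E, and I), so the eccentricity of J is 2.

2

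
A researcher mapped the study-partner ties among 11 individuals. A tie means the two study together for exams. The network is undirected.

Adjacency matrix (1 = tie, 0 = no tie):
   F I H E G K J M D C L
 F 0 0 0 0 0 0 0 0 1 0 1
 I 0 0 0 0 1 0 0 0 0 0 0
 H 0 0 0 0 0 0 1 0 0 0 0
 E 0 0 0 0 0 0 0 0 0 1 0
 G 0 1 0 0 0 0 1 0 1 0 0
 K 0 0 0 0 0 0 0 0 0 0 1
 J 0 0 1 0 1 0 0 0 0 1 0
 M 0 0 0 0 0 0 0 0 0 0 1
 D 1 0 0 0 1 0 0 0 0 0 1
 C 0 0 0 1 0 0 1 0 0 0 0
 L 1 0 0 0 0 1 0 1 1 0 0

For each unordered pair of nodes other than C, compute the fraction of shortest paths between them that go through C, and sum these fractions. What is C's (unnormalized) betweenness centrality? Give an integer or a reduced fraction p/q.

Pairs whose geodesics pass through C — F–E: 1; I–E: 1; H–E: 1; E–G: 1; E–K: 1; E–J: 1; E–M: 1; E–D: 1; E–L: 1.
All other pairs contribute 0.
Summing the contributions gives betweenness(C) = 9.

9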